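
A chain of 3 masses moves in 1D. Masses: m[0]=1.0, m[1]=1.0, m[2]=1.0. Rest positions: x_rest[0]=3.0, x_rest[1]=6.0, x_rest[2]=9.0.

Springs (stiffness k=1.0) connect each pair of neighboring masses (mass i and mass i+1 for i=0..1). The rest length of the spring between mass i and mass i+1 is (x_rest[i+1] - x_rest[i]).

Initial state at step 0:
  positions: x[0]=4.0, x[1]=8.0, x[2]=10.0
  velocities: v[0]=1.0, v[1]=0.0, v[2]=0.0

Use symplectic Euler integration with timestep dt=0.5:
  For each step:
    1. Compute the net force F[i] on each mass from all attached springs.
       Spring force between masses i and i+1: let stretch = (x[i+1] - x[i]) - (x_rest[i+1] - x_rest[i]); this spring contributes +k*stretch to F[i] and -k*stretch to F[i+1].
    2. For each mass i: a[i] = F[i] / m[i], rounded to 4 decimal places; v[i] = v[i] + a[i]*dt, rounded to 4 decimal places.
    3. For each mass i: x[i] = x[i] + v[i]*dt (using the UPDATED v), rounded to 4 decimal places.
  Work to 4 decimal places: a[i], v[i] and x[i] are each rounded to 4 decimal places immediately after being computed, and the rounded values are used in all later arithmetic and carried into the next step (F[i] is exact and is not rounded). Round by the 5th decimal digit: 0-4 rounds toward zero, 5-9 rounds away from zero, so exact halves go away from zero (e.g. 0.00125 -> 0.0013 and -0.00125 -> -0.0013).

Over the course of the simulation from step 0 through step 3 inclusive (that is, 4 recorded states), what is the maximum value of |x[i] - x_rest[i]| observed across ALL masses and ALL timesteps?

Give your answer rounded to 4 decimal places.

Step 0: x=[4.0000 8.0000 10.0000] v=[1.0000 0.0000 0.0000]
Step 1: x=[4.7500 7.5000 10.2500] v=[1.5000 -1.0000 0.5000]
Step 2: x=[5.4375 7.0000 10.5625] v=[1.3750 -1.0000 0.6250]
Step 3: x=[5.7657 7.0000 10.7344] v=[0.6563 0.0000 0.3438]
Max displacement = 2.7657

Answer: 2.7657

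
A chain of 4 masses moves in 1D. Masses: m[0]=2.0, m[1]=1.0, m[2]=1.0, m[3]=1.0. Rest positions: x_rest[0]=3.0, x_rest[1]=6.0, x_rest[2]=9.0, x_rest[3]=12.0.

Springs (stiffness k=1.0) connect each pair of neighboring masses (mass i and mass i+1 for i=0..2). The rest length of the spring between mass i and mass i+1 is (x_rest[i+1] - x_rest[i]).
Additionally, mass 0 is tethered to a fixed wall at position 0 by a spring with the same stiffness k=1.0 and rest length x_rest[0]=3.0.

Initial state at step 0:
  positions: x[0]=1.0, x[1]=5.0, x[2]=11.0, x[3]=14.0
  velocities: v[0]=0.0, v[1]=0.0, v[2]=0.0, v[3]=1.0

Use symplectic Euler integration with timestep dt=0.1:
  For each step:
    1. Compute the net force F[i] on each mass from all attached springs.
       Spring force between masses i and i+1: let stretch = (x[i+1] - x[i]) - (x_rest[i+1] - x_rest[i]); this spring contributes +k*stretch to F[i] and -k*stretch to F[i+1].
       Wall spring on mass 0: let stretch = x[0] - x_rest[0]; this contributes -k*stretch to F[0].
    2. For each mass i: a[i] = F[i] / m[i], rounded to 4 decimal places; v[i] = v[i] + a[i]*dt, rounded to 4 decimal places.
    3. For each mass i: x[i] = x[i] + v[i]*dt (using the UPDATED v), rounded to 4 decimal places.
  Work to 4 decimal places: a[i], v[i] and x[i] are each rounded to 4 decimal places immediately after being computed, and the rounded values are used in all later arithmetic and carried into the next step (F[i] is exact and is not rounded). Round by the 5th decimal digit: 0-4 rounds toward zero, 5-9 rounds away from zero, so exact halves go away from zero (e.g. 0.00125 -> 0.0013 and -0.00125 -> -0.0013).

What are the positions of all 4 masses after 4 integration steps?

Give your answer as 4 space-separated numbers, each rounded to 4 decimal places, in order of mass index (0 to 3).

Answer: 1.1493 5.1920 10.7217 14.3857

Derivation:
Step 0: x=[1.0000 5.0000 11.0000 14.0000] v=[0.0000 0.0000 0.0000 1.0000]
Step 1: x=[1.0150 5.0200 10.9700 14.1000] v=[0.1500 0.2000 -0.3000 1.0000]
Step 2: x=[1.0450 5.0595 10.9118 14.1987] v=[0.2995 0.3945 -0.5820 0.9870]
Step 3: x=[1.0898 5.1173 10.8280 14.2945] v=[0.4480 0.5783 -0.8385 0.9583]
Step 4: x=[1.1493 5.1920 10.7217 14.3857] v=[0.5949 0.7466 -1.0629 0.9117]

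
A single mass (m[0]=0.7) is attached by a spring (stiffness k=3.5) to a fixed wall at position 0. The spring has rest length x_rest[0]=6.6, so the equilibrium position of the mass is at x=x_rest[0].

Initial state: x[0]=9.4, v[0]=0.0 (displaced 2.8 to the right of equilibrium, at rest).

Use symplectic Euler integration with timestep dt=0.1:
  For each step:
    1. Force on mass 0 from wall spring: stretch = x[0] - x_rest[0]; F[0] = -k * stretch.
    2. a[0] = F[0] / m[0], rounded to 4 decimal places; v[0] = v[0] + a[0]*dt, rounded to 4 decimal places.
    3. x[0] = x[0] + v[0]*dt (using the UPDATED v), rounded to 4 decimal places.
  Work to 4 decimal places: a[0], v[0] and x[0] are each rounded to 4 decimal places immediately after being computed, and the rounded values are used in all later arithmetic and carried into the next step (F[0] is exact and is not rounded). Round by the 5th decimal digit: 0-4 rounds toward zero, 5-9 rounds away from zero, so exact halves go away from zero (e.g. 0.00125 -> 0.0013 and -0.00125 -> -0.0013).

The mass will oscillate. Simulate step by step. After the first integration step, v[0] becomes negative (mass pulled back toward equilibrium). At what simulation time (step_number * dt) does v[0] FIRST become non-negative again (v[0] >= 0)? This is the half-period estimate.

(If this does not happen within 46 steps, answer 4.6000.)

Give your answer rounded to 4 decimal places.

Step 0: x=[9.4000] v=[0.0000]
Step 1: x=[9.2600] v=[-1.4000]
Step 2: x=[8.9870] v=[-2.7300]
Step 3: x=[8.5947] v=[-3.9235]
Step 4: x=[8.1026] v=[-4.9209]
Step 5: x=[7.5354] v=[-5.6722]
Step 6: x=[6.9214] v=[-6.1399]
Step 7: x=[6.2913] v=[-6.3006]
Step 8: x=[5.6767] v=[-6.1463]
Step 9: x=[5.1082] v=[-5.6847]
Step 10: x=[4.6143] v=[-4.9388]
Step 11: x=[4.2197] v=[-3.9460]
Step 12: x=[3.9441] v=[-2.7559]
Step 13: x=[3.8013] v=[-1.4280]
Step 14: x=[3.7984] v=[-0.0287]
Step 15: x=[3.9356] v=[1.3721]
First v>=0 after going negative at step 15, time=1.5000

Answer: 1.5000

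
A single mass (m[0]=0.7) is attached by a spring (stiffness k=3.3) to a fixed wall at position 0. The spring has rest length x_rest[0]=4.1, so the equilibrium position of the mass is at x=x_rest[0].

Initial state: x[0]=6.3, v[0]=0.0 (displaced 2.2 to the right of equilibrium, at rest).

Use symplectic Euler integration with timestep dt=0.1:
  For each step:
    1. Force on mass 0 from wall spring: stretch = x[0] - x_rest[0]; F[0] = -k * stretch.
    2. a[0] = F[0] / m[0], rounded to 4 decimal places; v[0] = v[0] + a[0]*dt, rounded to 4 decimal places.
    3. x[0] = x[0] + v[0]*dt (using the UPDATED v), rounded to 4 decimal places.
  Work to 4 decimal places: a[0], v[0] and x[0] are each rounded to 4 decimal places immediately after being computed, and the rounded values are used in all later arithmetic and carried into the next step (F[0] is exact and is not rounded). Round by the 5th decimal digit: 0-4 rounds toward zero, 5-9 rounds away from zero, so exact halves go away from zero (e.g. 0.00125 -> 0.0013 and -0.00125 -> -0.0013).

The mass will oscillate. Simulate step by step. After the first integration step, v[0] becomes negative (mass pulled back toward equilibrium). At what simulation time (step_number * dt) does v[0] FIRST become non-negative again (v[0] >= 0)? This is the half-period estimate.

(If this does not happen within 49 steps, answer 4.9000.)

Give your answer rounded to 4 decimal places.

Step 0: x=[6.3000] v=[0.0000]
Step 1: x=[6.1963] v=[-1.0371]
Step 2: x=[5.9938] v=[-2.0254]
Step 3: x=[5.7020] v=[-2.9182]
Step 4: x=[5.3347] v=[-3.6734]
Step 5: x=[4.9092] v=[-4.2555]
Step 6: x=[4.4455] v=[-4.6370]
Step 7: x=[3.9655] v=[-4.7999]
Step 8: x=[3.4919] v=[-4.7365]
Step 9: x=[3.0469] v=[-4.4498]
Step 10: x=[2.6516] v=[-3.9533]
Step 11: x=[2.3246] v=[-3.2705]
Step 12: x=[2.0813] v=[-2.4335]
Step 13: x=[1.9331] v=[-1.4818]
Step 14: x=[1.8871] v=[-0.4603]
Step 15: x=[1.9454] v=[0.5829]
First v>=0 after going negative at step 15, time=1.5000

Answer: 1.5000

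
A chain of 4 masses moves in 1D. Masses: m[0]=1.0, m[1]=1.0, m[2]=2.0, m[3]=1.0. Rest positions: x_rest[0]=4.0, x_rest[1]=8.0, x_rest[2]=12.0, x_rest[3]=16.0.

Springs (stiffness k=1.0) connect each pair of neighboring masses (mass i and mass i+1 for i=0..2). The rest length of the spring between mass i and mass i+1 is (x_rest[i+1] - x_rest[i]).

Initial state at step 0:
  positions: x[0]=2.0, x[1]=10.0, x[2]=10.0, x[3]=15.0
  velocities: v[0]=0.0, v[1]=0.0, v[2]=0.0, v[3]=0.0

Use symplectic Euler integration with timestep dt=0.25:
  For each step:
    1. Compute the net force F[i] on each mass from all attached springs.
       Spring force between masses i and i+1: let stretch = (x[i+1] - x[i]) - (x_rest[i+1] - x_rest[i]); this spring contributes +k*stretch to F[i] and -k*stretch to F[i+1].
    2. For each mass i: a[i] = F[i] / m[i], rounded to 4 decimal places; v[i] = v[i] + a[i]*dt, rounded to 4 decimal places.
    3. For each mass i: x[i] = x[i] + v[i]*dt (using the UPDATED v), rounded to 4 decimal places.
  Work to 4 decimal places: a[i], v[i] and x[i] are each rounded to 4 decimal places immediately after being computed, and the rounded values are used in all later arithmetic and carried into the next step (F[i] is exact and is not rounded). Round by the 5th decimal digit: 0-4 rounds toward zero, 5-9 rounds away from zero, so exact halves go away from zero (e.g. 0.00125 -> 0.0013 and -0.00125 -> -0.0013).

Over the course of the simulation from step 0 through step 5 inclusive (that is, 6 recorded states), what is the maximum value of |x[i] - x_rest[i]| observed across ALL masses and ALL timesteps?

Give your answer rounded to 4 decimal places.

Answer: 2.8366

Derivation:
Step 0: x=[2.0000 10.0000 10.0000 15.0000] v=[0.0000 0.0000 0.0000 0.0000]
Step 1: x=[2.2500 9.5000 10.1563 14.9375] v=[1.0000 -2.0000 0.6250 -0.2500]
Step 2: x=[2.7031 8.5879 10.4415 14.8262] v=[1.8125 -3.6484 1.1406 -0.4453]
Step 3: x=[3.2740 7.4239 10.8058 14.6908] v=[2.2837 -4.6562 1.4570 -0.5415]
Step 4: x=[3.8543 6.2119 11.1858 14.5626] v=[2.3212 -4.8482 1.5199 -0.5128]
Step 5: x=[4.3320 5.1634 11.5159 14.4734] v=[1.9106 -4.1941 1.3203 -0.3570]
Max displacement = 2.8366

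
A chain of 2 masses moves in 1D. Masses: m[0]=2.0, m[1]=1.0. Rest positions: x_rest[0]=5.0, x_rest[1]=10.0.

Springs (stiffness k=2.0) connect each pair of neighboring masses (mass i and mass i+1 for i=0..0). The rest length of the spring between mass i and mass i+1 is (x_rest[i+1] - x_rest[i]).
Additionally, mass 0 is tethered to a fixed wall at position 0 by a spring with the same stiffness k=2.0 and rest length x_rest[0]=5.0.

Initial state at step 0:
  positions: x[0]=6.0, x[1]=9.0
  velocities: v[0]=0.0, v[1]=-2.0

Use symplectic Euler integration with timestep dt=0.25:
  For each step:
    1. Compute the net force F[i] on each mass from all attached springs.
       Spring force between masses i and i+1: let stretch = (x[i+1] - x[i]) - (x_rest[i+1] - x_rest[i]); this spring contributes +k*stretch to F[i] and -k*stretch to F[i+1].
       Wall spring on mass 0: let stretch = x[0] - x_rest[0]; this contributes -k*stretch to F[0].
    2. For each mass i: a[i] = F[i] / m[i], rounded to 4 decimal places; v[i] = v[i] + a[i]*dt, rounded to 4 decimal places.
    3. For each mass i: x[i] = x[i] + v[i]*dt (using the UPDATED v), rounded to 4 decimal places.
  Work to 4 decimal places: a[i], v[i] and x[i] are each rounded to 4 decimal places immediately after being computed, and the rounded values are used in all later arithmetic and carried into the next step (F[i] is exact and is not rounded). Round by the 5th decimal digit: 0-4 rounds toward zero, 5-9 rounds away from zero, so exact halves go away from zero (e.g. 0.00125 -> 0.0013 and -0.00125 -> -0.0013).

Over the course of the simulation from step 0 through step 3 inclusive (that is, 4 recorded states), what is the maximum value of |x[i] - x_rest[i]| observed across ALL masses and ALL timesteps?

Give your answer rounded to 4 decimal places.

Answer: 1.2500

Derivation:
Step 0: x=[6.0000 9.0000] v=[0.0000 -2.0000]
Step 1: x=[5.8125 8.7500] v=[-0.7500 -1.0000]
Step 2: x=[5.4453 8.7578] v=[-1.4688 0.0313]
Step 3: x=[4.9448 8.9766] v=[-2.0020 0.8751]
Max displacement = 1.2500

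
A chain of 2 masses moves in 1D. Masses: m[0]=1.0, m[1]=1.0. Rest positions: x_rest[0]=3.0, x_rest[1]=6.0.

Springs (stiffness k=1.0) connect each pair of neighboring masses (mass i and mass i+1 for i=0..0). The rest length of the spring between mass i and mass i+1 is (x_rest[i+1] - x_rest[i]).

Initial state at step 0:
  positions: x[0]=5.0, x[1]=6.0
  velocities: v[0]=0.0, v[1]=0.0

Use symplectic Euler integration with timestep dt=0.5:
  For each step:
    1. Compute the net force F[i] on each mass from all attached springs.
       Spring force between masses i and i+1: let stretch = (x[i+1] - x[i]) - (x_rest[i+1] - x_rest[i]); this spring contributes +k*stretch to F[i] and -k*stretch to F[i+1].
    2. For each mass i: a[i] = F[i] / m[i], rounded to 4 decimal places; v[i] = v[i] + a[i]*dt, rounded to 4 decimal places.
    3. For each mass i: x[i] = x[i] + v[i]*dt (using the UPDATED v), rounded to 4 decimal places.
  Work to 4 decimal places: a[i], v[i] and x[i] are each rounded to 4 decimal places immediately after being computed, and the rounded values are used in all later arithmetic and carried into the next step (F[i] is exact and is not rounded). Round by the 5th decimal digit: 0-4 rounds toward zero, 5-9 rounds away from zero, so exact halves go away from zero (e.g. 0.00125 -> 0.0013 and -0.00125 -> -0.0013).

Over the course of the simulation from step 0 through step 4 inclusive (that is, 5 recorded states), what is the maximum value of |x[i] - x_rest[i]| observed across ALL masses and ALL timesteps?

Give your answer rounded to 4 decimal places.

Step 0: x=[5.0000 6.0000] v=[0.0000 0.0000]
Step 1: x=[4.5000 6.5000] v=[-1.0000 1.0000]
Step 2: x=[3.7500 7.2500] v=[-1.5000 1.5000]
Step 3: x=[3.1250 7.8750] v=[-1.2500 1.2500]
Step 4: x=[2.9375 8.0625] v=[-0.3750 0.3750]
Max displacement = 2.0625

Answer: 2.0625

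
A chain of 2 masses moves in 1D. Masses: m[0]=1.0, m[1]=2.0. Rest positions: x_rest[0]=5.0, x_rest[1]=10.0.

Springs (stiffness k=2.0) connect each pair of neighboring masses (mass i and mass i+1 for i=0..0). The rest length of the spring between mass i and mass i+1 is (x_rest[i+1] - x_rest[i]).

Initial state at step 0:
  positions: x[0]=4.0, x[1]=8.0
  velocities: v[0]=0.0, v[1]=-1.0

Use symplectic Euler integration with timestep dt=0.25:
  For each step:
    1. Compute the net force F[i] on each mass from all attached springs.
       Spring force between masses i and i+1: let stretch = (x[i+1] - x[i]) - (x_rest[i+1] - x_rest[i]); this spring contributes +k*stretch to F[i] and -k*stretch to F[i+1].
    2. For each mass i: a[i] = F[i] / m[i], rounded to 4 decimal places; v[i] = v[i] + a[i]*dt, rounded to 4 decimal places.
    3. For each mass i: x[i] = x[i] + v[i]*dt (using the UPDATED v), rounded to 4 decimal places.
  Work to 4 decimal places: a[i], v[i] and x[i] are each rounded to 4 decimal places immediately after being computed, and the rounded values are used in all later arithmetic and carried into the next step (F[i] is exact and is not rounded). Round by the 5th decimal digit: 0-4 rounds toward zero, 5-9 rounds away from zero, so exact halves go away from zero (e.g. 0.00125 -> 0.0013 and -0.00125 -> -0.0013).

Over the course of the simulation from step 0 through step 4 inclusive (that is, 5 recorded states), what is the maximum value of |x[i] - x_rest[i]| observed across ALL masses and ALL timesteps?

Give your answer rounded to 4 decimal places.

Answer: 2.3966

Derivation:
Step 0: x=[4.0000 8.0000] v=[0.0000 -1.0000]
Step 1: x=[3.8750 7.8125] v=[-0.5000 -0.7500]
Step 2: x=[3.6172 7.6914] v=[-1.0313 -0.4844]
Step 3: x=[3.2437 7.6282] v=[-1.4942 -0.2530]
Step 4: x=[2.7932 7.6034] v=[-1.8020 -0.0991]
Max displacement = 2.3966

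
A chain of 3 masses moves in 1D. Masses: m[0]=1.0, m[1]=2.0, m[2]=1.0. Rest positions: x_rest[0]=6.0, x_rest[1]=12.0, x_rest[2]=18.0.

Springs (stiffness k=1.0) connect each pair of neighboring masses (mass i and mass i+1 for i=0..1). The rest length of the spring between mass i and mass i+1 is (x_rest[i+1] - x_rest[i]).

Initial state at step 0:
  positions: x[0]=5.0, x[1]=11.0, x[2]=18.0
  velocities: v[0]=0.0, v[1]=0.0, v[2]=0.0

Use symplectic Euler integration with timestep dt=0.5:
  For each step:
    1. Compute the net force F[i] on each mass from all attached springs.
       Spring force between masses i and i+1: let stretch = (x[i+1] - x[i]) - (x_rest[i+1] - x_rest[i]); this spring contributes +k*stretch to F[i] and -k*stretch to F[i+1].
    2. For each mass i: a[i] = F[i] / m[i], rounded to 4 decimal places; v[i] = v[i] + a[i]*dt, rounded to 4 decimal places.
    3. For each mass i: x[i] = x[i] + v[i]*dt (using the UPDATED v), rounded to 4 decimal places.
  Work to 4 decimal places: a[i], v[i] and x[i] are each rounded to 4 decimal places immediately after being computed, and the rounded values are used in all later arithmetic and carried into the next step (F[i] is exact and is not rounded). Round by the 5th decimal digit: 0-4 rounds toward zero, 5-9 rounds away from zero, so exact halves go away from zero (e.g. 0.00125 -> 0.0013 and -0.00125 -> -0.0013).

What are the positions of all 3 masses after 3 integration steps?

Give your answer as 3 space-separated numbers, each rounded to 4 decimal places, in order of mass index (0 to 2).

Answer: 5.1329 11.4688 16.9297

Derivation:
Step 0: x=[5.0000 11.0000 18.0000] v=[0.0000 0.0000 0.0000]
Step 1: x=[5.0000 11.1250 17.7500] v=[0.0000 0.2500 -0.5000]
Step 2: x=[5.0313 11.3125 17.3438] v=[0.0625 0.3750 -0.8125]
Step 3: x=[5.1329 11.4688 16.9297] v=[0.2031 0.3125 -0.8282]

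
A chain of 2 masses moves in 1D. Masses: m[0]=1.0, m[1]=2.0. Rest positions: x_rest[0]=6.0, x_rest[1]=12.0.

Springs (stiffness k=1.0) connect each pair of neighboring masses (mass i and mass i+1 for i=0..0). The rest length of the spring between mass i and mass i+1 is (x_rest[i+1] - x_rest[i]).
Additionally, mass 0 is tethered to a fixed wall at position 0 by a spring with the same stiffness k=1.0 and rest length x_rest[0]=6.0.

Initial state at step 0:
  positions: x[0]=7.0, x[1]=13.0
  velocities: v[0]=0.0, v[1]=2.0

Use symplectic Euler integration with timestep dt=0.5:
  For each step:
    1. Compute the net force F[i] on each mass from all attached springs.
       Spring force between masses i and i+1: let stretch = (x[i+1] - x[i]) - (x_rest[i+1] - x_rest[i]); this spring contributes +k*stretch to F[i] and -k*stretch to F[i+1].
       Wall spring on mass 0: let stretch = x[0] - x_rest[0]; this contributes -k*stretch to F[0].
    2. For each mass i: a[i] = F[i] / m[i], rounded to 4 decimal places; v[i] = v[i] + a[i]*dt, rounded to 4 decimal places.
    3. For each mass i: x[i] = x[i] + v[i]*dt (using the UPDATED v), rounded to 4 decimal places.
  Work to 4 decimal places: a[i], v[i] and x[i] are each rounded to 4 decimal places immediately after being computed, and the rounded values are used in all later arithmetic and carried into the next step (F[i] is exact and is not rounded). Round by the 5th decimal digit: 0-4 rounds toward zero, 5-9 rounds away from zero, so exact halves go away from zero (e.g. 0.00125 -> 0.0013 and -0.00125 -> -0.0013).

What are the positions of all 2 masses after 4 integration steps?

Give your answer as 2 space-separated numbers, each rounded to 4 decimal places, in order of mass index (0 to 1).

Step 0: x=[7.0000 13.0000] v=[0.0000 2.0000]
Step 1: x=[6.7500 14.0000] v=[-0.5000 2.0000]
Step 2: x=[6.6250 14.8438] v=[-0.2500 1.6875]
Step 3: x=[6.8985 15.4102] v=[0.5469 1.1328]
Step 4: x=[7.5753 15.6627] v=[1.3535 0.5049]

Answer: 7.5753 15.6627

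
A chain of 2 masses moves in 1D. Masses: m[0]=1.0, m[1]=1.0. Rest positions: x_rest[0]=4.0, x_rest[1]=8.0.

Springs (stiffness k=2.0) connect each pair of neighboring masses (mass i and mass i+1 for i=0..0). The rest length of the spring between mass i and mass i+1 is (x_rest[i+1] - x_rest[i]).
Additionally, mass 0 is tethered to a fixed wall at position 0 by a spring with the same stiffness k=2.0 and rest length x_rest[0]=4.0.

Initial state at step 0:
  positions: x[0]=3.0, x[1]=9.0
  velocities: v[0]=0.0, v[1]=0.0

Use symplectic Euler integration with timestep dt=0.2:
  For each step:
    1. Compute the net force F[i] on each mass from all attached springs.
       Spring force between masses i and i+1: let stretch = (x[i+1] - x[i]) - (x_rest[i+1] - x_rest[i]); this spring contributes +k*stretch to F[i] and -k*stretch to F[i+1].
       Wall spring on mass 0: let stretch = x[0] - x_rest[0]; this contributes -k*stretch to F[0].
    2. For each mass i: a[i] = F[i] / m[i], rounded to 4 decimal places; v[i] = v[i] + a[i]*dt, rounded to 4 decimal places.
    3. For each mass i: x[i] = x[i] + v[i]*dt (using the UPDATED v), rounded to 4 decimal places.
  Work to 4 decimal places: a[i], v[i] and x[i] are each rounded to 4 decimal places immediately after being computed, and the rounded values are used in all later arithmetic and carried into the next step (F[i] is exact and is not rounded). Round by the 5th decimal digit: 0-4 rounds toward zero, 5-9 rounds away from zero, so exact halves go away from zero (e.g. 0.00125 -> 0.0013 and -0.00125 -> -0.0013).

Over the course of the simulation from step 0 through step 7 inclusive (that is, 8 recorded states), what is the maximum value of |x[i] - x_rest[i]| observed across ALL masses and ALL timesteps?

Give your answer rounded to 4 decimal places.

Answer: 1.2629

Derivation:
Step 0: x=[3.0000 9.0000] v=[0.0000 0.0000]
Step 1: x=[3.2400 8.8400] v=[1.2000 -0.8000]
Step 2: x=[3.6688 8.5520] v=[2.1440 -1.4400]
Step 3: x=[4.1948 8.1933] v=[2.6298 -1.7933]
Step 4: x=[4.7051 7.8348] v=[2.5513 -1.7927]
Step 5: x=[5.0893 7.5459] v=[1.9211 -1.4446]
Step 6: x=[5.2629 7.3805] v=[0.8680 -0.8272]
Step 7: x=[5.1849 7.3657] v=[-0.3901 -0.0742]
Max displacement = 1.2629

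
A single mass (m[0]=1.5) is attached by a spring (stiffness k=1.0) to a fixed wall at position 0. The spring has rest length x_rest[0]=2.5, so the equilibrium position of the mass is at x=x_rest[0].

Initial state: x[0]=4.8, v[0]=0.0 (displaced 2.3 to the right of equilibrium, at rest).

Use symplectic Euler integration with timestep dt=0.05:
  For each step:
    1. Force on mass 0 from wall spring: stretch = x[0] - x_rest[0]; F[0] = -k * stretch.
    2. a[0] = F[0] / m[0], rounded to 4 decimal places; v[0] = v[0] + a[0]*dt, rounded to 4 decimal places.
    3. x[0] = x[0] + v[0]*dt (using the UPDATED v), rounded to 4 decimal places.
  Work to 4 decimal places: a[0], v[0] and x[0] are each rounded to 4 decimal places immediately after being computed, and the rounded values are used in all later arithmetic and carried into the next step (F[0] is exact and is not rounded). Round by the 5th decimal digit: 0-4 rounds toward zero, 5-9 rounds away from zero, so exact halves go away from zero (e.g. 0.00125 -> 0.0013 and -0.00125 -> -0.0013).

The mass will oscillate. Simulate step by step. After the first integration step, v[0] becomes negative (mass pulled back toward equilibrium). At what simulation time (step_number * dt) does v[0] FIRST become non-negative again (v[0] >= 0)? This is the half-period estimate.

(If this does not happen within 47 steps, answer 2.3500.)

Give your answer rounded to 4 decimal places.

Step 0: x=[4.8000] v=[0.0000]
Step 1: x=[4.7962] v=[-0.0767]
Step 2: x=[4.7885] v=[-0.1532]
Step 3: x=[4.7770] v=[-0.2295]
Step 4: x=[4.7617] v=[-0.3054]
Step 5: x=[4.7427] v=[-0.3808]
Step 6: x=[4.7199] v=[-0.4556]
Step 7: x=[4.6934] v=[-0.5296]
Step 8: x=[4.6633] v=[-0.6027]
Step 9: x=[4.6296] v=[-0.6748]
Step 10: x=[4.5923] v=[-0.7458]
Step 11: x=[4.5515] v=[-0.8155]
Step 12: x=[4.5073] v=[-0.8839]
Step 13: x=[4.4598] v=[-0.9508]
Step 14: x=[4.4090] v=[-1.0161]
Step 15: x=[4.3550] v=[-1.0797]
Step 16: x=[4.2979] v=[-1.1415]
Step 17: x=[4.2378] v=[-1.2014]
Step 18: x=[4.1748] v=[-1.2593]
Step 19: x=[4.1090] v=[-1.3151]
Step 20: x=[4.0406] v=[-1.3687]
Step 21: x=[3.9696] v=[-1.4201]
Step 22: x=[3.8961] v=[-1.4691]
Step 23: x=[3.8203] v=[-1.5156]
Step 24: x=[3.7423] v=[-1.5596]
Step 25: x=[3.6623] v=[-1.6010]
Step 26: x=[3.5803] v=[-1.6397]
Step 27: x=[3.4965] v=[-1.6757]
Step 28: x=[3.4111] v=[-1.7089]
Step 29: x=[3.3241] v=[-1.7393]
Step 30: x=[3.2358] v=[-1.7668]
Step 31: x=[3.1462] v=[-1.7913]
Step 32: x=[3.0556] v=[-1.8128]
Step 33: x=[2.9640] v=[-1.8313]
Step 34: x=[2.8717] v=[-1.8468]
Step 35: x=[2.7787] v=[-1.8592]
Step 36: x=[2.6853] v=[-1.8685]
Step 37: x=[2.5916] v=[-1.8747]
Step 38: x=[2.4977] v=[-1.8778]
Step 39: x=[2.4038] v=[-1.8777]
Step 40: x=[2.3101] v=[-1.8745]
Step 41: x=[2.2167] v=[-1.8682]
Step 42: x=[2.1238] v=[-1.8588]
Step 43: x=[2.0315] v=[-1.8463]
Step 44: x=[1.9400] v=[-1.8307]
Step 45: x=[1.8494] v=[-1.8120]
Step 46: x=[1.7599] v=[-1.7903]
Step 47: x=[1.6716] v=[-1.7656]
v[0] did not become non-negative within 47 steps; using fallback time=2.3500

Answer: 2.3500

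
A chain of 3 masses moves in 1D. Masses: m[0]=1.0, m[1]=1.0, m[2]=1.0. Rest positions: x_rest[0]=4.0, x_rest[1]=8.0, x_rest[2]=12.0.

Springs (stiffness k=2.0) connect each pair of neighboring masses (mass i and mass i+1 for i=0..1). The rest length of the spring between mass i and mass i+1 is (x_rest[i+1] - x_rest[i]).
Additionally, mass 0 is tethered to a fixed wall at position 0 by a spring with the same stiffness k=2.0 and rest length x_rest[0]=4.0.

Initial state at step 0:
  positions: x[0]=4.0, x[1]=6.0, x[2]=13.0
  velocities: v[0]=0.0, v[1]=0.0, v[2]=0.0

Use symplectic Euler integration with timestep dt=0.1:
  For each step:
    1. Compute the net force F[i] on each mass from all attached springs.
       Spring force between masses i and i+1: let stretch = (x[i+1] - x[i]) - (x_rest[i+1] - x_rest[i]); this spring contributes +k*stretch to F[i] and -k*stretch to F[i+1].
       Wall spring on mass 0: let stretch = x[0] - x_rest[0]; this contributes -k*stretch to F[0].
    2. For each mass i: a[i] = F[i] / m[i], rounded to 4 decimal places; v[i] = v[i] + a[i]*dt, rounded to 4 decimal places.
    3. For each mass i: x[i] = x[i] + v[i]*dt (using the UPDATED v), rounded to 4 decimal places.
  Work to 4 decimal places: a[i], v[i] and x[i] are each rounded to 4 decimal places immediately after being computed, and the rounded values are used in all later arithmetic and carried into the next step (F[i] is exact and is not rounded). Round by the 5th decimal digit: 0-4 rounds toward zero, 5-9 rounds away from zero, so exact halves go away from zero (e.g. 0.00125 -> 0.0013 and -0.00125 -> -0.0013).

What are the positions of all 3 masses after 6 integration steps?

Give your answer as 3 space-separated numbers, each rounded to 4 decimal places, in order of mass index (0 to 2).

Step 0: x=[4.0000 6.0000 13.0000] v=[0.0000 0.0000 0.0000]
Step 1: x=[3.9600 6.1000 12.9400] v=[-0.4000 1.0000 -0.6000]
Step 2: x=[3.8836 6.2940 12.8232] v=[-0.7640 1.9400 -1.1680]
Step 3: x=[3.7777 6.5704 12.6558] v=[-1.0586 2.7638 -1.6738]
Step 4: x=[3.6521 6.9126 12.4467] v=[-1.2556 3.4223 -2.0909]
Step 5: x=[3.5187 7.3003 12.2069] v=[-1.3339 3.8770 -2.3977]
Step 6: x=[3.3906 7.7105 11.9490] v=[-1.2813 4.1020 -2.5790]

Answer: 3.3906 7.7105 11.9490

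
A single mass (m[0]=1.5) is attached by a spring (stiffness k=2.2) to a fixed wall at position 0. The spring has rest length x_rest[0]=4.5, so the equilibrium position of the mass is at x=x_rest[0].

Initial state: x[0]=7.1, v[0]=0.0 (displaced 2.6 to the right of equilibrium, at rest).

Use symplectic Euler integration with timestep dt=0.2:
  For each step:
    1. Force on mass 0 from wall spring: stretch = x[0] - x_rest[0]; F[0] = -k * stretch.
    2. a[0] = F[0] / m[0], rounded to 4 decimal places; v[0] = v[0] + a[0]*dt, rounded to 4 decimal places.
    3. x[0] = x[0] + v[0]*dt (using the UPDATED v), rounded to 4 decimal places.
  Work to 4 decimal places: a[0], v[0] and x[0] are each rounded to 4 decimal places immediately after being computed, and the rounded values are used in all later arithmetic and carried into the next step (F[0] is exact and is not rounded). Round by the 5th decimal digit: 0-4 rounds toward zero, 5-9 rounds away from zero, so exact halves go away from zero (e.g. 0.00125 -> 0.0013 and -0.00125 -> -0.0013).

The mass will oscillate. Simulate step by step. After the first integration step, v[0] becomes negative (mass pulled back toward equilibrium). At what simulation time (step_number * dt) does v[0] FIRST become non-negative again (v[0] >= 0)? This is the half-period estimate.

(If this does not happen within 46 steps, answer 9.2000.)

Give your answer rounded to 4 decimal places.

Answer: 2.6000

Derivation:
Step 0: x=[7.1000] v=[0.0000]
Step 1: x=[6.9475] v=[-0.7627]
Step 2: x=[6.6514] v=[-1.4806]
Step 3: x=[6.2291] v=[-2.1117]
Step 4: x=[5.7053] v=[-2.6189]
Step 5: x=[5.1108] v=[-2.9725]
Step 6: x=[4.4805] v=[-3.1517]
Step 7: x=[3.8513] v=[-3.1460]
Step 8: x=[3.2602] v=[-2.9557]
Step 9: x=[2.7418] v=[-2.5920]
Step 10: x=[2.3265] v=[-2.0763]
Step 11: x=[2.0388] v=[-1.4387]
Step 12: x=[1.8955] v=[-0.7167]
Step 13: x=[1.9050] v=[0.0473]
First v>=0 after going negative at step 13, time=2.6000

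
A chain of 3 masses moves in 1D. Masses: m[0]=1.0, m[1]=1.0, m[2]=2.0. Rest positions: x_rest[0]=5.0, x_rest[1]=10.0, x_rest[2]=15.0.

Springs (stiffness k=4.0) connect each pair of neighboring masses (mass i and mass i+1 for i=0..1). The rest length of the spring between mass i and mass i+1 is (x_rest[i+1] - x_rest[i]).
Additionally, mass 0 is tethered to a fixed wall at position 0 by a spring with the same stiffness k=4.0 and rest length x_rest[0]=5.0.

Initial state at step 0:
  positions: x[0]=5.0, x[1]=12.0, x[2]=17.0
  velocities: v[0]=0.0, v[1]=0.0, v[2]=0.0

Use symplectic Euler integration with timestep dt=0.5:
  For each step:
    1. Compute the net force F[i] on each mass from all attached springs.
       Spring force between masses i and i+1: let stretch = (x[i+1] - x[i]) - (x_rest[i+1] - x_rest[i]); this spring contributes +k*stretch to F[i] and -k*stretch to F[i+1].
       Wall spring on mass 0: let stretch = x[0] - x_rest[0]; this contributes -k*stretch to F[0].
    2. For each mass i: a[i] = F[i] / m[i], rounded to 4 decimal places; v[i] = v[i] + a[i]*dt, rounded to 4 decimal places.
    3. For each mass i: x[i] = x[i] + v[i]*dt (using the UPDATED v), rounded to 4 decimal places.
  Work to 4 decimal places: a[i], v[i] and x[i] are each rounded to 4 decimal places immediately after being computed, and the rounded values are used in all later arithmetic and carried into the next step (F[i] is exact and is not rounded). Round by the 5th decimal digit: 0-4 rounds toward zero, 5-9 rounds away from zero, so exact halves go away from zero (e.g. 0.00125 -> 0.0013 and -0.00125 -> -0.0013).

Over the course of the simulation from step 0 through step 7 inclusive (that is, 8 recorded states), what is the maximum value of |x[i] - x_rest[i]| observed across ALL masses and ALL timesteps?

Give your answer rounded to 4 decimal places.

Answer: 2.4375

Derivation:
Step 0: x=[5.0000 12.0000 17.0000] v=[0.0000 0.0000 0.0000]
Step 1: x=[7.0000 10.0000 17.0000] v=[4.0000 -4.0000 0.0000]
Step 2: x=[5.0000 12.0000 16.0000] v=[-4.0000 4.0000 -2.0000]
Step 3: x=[5.0000 11.0000 15.5000] v=[0.0000 -2.0000 -1.0000]
Step 4: x=[6.0000 8.5000 15.2500] v=[2.0000 -5.0000 -0.5000]
Step 5: x=[3.5000 10.2500 14.1250] v=[-5.0000 3.5000 -2.2500]
Step 6: x=[4.2500 9.1250 13.5625] v=[1.5000 -2.2500 -1.1250]
Step 7: x=[5.6250 7.5625 13.2813] v=[2.7500 -3.1250 -0.5625]
Max displacement = 2.4375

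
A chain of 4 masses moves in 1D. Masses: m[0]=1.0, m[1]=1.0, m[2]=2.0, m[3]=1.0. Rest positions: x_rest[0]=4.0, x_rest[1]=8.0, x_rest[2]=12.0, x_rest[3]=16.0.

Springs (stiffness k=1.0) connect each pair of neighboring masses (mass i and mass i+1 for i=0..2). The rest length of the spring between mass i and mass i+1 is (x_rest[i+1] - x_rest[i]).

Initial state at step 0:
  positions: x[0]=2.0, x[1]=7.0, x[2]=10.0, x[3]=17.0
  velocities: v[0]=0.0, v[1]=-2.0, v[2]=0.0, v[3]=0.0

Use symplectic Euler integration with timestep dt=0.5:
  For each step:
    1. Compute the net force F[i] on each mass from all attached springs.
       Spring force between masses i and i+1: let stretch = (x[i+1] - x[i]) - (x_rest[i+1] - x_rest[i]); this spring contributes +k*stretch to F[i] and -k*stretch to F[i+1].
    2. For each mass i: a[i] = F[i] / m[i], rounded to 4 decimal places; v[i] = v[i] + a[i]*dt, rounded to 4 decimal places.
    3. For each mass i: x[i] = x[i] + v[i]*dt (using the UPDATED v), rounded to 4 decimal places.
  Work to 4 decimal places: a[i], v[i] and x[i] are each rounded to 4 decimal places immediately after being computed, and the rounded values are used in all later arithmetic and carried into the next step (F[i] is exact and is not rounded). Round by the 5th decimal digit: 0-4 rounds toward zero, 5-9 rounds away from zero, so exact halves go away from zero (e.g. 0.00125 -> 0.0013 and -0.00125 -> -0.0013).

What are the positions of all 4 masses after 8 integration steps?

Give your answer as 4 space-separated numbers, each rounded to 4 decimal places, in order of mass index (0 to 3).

Answer: 2.4292 5.2749 8.4949 13.3061

Derivation:
Step 0: x=[2.0000 7.0000 10.0000 17.0000] v=[0.0000 -2.0000 0.0000 0.0000]
Step 1: x=[2.2500 5.5000 10.5000 16.2500] v=[0.5000 -3.0000 1.0000 -1.5000]
Step 2: x=[2.3125 4.4375 11.0938 15.0625] v=[0.1250 -2.1250 1.1875 -2.3750]
Step 3: x=[1.9063 4.5079 11.3516 13.8828] v=[-0.8125 0.1407 0.5156 -2.3594]
Step 4: x=[1.1505 5.6388 11.0703 13.0703] v=[-1.5117 2.2618 -0.5626 -1.6250]
Step 5: x=[0.5167 7.0055 10.3601 12.7578] v=[-1.2676 2.7334 -1.4205 -0.6250]
Step 6: x=[0.5051 7.5887 9.5302 12.8459] v=[-0.0232 1.1663 -1.6598 0.1762]
Step 7: x=[1.2644 6.8863 8.8721 13.1051] v=[1.5186 -1.4048 -1.3163 0.5184]
Step 8: x=[2.4292 5.2749 8.4949 13.3061] v=[2.3296 -3.2229 -0.7545 0.4019]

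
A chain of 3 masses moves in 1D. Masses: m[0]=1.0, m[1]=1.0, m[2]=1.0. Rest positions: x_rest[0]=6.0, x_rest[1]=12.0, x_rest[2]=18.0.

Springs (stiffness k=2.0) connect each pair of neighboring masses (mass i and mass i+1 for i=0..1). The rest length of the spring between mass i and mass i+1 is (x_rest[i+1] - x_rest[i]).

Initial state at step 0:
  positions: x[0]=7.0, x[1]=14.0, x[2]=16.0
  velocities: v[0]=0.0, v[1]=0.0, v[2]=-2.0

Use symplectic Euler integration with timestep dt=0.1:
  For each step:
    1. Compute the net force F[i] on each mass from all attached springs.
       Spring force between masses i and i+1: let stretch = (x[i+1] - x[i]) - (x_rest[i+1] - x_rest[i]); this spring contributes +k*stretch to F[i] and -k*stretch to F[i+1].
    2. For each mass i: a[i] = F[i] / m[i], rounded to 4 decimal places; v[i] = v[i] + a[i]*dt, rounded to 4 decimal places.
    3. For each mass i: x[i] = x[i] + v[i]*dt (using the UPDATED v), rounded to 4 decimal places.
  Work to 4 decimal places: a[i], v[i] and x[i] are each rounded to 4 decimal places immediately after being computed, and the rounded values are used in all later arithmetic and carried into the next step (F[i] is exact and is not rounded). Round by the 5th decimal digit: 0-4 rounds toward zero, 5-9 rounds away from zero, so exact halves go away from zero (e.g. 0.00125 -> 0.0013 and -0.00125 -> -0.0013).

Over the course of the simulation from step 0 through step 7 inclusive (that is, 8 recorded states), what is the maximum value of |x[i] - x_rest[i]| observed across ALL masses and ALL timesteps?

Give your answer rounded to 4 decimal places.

Answer: 2.1596

Derivation:
Step 0: x=[7.0000 14.0000 16.0000] v=[0.0000 0.0000 -2.0000]
Step 1: x=[7.0200 13.9000 15.8800] v=[0.2000 -1.0000 -1.2000]
Step 2: x=[7.0576 13.7020 15.8404] v=[0.3760 -1.9800 -0.3960]
Step 3: x=[7.1081 13.4139 15.8780] v=[0.5049 -2.8812 0.3763]
Step 4: x=[7.1647 13.0490 15.9864] v=[0.5661 -3.6495 1.0835]
Step 5: x=[7.2190 12.6251 16.1560] v=[0.5430 -4.2389 1.6960]
Step 6: x=[7.2614 12.1637 16.3750] v=[0.4242 -4.6139 2.1898]
Step 7: x=[7.2819 11.6885 16.6298] v=[0.2047 -4.7521 2.5475]
Max displacement = 2.1596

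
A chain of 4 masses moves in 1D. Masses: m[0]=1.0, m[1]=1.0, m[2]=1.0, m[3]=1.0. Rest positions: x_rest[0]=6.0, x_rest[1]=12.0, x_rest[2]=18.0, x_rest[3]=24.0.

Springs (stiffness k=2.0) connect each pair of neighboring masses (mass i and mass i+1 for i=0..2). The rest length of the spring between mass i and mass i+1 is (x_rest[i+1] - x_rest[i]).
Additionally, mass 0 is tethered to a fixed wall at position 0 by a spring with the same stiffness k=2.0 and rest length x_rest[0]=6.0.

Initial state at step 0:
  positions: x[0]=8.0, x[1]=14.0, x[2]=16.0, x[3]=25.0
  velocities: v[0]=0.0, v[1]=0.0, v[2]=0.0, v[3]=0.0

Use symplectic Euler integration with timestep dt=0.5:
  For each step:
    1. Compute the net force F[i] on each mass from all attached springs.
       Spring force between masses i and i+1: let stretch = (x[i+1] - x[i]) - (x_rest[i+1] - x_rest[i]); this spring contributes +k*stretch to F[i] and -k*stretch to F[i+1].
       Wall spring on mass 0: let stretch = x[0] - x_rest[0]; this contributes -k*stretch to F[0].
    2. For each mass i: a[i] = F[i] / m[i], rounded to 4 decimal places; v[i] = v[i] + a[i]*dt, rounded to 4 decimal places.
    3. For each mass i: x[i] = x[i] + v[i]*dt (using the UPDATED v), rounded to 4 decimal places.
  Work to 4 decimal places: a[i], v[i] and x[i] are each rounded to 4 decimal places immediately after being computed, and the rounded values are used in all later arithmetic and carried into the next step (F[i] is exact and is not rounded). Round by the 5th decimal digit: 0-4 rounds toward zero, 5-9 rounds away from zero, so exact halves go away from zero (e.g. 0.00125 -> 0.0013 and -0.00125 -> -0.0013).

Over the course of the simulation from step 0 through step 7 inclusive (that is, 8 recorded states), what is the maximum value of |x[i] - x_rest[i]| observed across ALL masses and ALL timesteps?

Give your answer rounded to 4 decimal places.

Answer: 3.2500

Derivation:
Step 0: x=[8.0000 14.0000 16.0000 25.0000] v=[0.0000 0.0000 0.0000 0.0000]
Step 1: x=[7.0000 12.0000 19.5000 23.5000] v=[-2.0000 -4.0000 7.0000 -3.0000]
Step 2: x=[5.0000 11.2500 21.2500 23.0000] v=[-4.0000 -1.5000 3.5000 -1.0000]
Step 3: x=[3.6250 12.3750 18.8750 24.6250] v=[-2.7500 2.2500 -4.7500 3.2500]
Step 4: x=[4.8125 12.3750 16.1250 26.3750] v=[2.3750 0.0000 -5.5000 3.5000]
Step 5: x=[7.3750 10.4688 16.6250 26.0000] v=[5.1250 -3.8125 1.0000 -0.7500]
Step 6: x=[7.7969 10.0938 18.7344 23.9375] v=[0.8438 -0.7501 4.2188 -4.1250]
Step 7: x=[5.4688 12.8906 19.1251 22.2735] v=[-4.6562 5.5936 0.7813 -3.3281]
Max displacement = 3.2500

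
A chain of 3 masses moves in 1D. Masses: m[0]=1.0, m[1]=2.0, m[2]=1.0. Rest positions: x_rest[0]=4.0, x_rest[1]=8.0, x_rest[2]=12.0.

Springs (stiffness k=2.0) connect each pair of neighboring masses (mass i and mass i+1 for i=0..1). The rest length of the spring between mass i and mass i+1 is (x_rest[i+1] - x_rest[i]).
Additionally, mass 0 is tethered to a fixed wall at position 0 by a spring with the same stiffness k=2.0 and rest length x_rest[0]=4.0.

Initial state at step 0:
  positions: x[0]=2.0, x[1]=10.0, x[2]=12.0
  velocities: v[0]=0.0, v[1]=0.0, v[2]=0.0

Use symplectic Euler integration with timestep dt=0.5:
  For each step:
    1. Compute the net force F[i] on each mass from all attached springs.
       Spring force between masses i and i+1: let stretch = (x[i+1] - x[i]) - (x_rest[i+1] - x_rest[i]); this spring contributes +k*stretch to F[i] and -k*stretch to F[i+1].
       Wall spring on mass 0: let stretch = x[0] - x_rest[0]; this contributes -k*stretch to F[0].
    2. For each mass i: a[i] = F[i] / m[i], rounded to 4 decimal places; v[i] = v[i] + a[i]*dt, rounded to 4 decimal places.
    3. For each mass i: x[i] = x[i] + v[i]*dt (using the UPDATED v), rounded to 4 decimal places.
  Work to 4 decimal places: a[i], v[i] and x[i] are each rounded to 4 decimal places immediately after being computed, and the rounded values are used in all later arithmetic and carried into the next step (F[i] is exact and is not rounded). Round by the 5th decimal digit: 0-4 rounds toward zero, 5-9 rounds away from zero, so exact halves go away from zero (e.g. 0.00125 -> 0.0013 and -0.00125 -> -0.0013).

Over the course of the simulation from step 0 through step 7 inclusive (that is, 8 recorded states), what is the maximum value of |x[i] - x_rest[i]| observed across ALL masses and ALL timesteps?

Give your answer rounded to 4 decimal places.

Answer: 3.2500

Derivation:
Step 0: x=[2.0000 10.0000 12.0000] v=[0.0000 0.0000 0.0000]
Step 1: x=[5.0000 8.5000 13.0000] v=[6.0000 -3.0000 2.0000]
Step 2: x=[7.2500 7.2500 13.7500] v=[4.5000 -2.5000 1.5000]
Step 3: x=[5.8750 7.6250 13.2500] v=[-2.7500 0.7500 -1.0000]
Step 4: x=[2.4375 8.9688 11.9375] v=[-6.8750 2.6875 -2.6250]
Step 5: x=[1.0469 9.4219 11.1407] v=[-2.7812 0.9062 -1.5937]
Step 6: x=[3.3204 8.2110 11.4845] v=[4.5469 -2.4219 0.6875]
Step 7: x=[6.3790 6.5958 12.1915] v=[6.1171 -3.2305 1.4140]
Max displacement = 3.2500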